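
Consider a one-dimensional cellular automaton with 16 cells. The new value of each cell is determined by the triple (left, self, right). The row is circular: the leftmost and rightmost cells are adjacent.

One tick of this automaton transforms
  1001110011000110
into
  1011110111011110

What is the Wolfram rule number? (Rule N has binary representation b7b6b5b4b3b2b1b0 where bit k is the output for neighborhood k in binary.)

207

position 4: 111 → 1  (bit 7 = 1)
position 5: 110 → 1  (bit 6 = 1)
position 15: 101 → 0  (bit 5 = 0)
position 1: 100 → 0  (bit 4 = 0)
position 3: 011 → 1  (bit 3 = 1)
position 0: 010 → 1  (bit 2 = 1)
position 2: 001 → 1  (bit 1 = 1)
position 11: 000 → 1  (bit 0 = 1)
bits b7..b0 = 11001111 = 207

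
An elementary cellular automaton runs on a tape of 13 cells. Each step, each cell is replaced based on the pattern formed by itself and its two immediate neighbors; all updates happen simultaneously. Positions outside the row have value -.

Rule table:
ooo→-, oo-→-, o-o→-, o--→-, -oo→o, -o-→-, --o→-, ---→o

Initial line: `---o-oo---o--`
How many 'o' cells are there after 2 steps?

3

step 1: oo---o--o---o
step 2: o--o------o--
count of o: 3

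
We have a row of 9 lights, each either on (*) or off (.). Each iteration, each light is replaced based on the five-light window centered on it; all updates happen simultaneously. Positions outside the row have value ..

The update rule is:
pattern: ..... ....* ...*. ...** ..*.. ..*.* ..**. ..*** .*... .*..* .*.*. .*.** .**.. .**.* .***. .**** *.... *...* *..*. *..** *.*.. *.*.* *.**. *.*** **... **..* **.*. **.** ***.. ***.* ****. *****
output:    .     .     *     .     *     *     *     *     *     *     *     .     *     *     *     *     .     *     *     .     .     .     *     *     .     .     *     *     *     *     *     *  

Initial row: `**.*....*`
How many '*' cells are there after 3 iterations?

7

iteration 1: ***.*..**
iteration 2: ****.*.**
iteration 3: *****..**
count of *: 7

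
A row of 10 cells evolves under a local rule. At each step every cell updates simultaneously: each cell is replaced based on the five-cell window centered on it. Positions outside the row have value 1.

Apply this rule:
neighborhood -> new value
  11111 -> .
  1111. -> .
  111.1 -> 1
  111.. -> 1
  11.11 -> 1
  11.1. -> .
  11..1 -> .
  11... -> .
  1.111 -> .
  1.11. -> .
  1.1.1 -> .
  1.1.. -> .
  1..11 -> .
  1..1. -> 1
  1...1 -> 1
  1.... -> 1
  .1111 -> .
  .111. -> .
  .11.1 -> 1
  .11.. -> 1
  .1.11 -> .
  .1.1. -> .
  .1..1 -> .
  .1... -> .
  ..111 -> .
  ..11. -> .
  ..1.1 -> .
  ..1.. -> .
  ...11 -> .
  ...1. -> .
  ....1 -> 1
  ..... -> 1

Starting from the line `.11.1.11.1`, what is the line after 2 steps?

1...11..11

1.1....11.
1...11..11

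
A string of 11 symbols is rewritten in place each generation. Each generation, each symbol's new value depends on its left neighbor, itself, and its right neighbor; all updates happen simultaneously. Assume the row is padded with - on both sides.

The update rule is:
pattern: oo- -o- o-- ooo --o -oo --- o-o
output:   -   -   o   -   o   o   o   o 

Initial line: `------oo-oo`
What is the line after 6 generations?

-oo-----o-o

generation 1: ooooooo-oo-
generation 2: o------oo-o
generation 3: -ooooooo-o-
generation 4: oo------o-o
generation 5: o-oooooo-o-
generation 6: -oo-----o-o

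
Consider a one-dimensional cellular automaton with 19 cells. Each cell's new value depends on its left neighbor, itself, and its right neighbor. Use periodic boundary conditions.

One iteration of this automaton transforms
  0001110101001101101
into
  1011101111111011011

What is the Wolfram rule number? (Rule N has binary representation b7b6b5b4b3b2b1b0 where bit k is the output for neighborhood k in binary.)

190

position 4: 111 → 1  (bit 7 = 1)
position 5: 110 → 0  (bit 6 = 0)
position 6: 101 → 1  (bit 5 = 1)
position 0: 100 → 1  (bit 4 = 1)
position 3: 011 → 1  (bit 3 = 1)
position 7: 010 → 1  (bit 2 = 1)
position 2: 001 → 1  (bit 1 = 1)
position 1: 000 → 0  (bit 0 = 0)
bits b7..b0 = 10111110 = 190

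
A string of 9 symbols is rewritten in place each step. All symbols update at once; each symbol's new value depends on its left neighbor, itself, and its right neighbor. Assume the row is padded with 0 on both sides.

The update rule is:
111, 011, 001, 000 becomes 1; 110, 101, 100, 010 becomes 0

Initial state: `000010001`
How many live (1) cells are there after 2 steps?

5

111100110
111001100
count of 1: 5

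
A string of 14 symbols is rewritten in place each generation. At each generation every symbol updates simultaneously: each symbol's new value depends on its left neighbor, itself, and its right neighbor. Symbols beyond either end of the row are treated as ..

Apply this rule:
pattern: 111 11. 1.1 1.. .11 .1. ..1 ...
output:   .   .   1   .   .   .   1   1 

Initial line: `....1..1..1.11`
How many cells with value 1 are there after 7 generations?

generation 1: 1111..1..1.1..
generation 2: .....1..1.1..1
generation 3: 11111..1.1..1.
generation 4: ......1.1..1..
generation 5: 111111.1..1..1
generation 6: ......1..1..1.
generation 7: 111111..1..1..
count of 1: 8

8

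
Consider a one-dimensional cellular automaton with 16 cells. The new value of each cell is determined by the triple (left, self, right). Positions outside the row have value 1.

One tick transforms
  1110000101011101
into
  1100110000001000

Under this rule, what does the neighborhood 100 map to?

At position 3 the neighborhood is 100; the next row has 0 there.

0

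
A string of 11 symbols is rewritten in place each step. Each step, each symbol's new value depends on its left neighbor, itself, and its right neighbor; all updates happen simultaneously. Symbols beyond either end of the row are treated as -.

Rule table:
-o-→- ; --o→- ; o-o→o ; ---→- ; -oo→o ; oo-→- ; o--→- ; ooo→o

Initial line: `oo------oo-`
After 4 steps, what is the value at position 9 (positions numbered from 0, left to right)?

-

o-------o--
-----------
-----------  (fixed point — unchanged through step 4)
position 9 holds -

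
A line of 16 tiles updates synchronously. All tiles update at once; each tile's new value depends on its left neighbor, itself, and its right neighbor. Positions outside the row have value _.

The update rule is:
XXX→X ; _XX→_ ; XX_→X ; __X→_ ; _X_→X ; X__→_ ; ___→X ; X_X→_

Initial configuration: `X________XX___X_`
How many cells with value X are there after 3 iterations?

8

X_XXXXXX__X_X_X_
X__XXXXX__X_X_X_
X___XXXX__X_X_X_
count of X: 8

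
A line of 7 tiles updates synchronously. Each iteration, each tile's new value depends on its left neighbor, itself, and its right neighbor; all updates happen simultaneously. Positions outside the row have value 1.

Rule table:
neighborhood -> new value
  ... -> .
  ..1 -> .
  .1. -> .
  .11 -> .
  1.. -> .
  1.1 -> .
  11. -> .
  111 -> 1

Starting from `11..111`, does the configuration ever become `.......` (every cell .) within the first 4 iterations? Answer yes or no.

yes

1....11
......1
.......
all cells are . at iteration 3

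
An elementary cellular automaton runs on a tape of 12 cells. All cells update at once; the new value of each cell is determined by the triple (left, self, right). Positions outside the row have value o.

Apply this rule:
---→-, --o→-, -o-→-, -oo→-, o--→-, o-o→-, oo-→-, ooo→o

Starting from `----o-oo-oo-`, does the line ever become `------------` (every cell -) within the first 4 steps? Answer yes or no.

yes

------------
all cells are - at step 1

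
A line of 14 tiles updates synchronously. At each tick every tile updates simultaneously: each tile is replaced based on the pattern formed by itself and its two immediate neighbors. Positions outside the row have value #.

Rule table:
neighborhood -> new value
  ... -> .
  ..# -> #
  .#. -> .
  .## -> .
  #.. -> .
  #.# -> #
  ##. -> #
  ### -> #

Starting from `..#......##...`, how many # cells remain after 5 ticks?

6

.#......#.#..#
#......#.#..#.
#.....#.#..#.#
#....#.#..#.#.
#...#.#..#.#.#
count of #: 6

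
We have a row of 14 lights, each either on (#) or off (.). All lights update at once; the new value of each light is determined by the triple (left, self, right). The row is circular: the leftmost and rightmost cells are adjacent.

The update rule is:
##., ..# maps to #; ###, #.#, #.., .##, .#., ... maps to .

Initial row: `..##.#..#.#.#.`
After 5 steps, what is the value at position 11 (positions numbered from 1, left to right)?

.

.#.#...#......
#.....#.......
.....#.......#
....#.......#.
...#.......#..
position 11 holds .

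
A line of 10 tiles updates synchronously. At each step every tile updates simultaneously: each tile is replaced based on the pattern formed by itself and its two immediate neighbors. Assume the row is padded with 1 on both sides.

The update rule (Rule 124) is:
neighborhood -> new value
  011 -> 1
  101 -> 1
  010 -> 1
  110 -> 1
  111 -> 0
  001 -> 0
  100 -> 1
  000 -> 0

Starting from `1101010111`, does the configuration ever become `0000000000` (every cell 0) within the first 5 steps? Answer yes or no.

no

0111111100
1100000110
0110000111
1111000100
0001100110
step 5 is 0001100110, still not uniform 0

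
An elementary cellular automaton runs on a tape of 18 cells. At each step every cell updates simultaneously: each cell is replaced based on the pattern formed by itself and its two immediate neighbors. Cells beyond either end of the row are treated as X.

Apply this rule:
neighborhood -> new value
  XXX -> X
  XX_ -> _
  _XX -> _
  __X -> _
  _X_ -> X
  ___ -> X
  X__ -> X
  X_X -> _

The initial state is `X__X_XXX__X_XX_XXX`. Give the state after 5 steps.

_X_X__X_X_X_____XX
_X_XX_X_X_XXXXX__X
_X____X_X__XXX_X__
_XXXX_X_XX__X__XX_
__XX__X___X_XX____

__XX__X___X_XX____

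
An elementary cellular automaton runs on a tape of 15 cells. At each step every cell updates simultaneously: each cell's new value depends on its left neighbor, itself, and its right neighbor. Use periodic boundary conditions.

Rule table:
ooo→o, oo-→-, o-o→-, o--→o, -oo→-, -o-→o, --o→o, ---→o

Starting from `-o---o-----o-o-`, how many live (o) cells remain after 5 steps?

13

oooooooooooo-oo
ooooooooooo---o
oooooooooo-ooo-
-oooooooo---o--
o-oooooo-oooooo
count of o: 13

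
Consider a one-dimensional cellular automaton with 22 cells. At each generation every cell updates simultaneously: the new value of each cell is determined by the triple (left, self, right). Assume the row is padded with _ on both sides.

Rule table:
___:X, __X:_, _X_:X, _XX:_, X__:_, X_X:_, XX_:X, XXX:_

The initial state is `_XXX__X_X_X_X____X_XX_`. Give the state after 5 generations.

_X_X__X_X_X_X__X_X__X_

___X__X_X_X_X_XX_X__X_
XX_X__X_X_X_X__X_X__X_
_X_X__X_X_X_X__X_X__X_
_X_X__X_X_X_X__X_X__X_  (fixed point — unchanged through generation 5)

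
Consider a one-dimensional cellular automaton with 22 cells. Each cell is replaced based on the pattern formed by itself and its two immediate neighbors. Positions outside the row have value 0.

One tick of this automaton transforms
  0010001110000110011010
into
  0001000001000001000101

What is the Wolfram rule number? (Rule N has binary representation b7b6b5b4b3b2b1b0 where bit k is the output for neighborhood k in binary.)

position 7: 111 → 0  (bit 7 = 0)
position 8: 110 → 0  (bit 6 = 0)
position 19: 101 → 1  (bit 5 = 1)
position 3: 100 → 1  (bit 4 = 1)
position 6: 011 → 0  (bit 3 = 0)
position 2: 010 → 0  (bit 2 = 0)
position 1: 001 → 0  (bit 1 = 0)
position 0: 000 → 0  (bit 0 = 0)
bits b7..b0 = 00110000 = 48

48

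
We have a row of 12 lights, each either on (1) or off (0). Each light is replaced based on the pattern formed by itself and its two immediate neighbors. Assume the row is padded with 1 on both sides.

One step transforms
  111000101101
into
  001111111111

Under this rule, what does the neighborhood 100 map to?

1

At position 3 the neighborhood is 100; the next row has 1 there.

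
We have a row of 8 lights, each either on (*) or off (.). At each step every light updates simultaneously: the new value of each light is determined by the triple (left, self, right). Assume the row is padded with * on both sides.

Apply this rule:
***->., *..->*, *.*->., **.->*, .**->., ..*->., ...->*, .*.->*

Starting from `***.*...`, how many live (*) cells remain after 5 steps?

..*.***.
*.*...*.
*.***.*.
*...*.*.
***.*.*.
count of *: 5

5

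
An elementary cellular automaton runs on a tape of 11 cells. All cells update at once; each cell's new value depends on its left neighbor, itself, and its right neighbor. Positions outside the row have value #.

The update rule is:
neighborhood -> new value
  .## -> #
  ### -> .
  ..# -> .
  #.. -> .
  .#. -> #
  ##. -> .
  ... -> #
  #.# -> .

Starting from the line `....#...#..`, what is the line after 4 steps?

.#..#.#.#..

.##.#.#.#..
.#..#.#.#..
.#..#.#.#..  (fixed point — unchanged through step 4)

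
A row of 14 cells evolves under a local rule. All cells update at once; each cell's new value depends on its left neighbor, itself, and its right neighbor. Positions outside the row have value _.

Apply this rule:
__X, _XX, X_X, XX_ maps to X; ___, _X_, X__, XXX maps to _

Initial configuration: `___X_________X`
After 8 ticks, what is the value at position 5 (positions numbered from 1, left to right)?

tick 1: __X_________X_
tick 2: _X_________X__
tick 3: X_________X___
tick 4: _________X____
tick 5: ________X_____
tick 6: _______X______
tick 7: ______X_______
tick 8: _____X________
position 5 holds _

_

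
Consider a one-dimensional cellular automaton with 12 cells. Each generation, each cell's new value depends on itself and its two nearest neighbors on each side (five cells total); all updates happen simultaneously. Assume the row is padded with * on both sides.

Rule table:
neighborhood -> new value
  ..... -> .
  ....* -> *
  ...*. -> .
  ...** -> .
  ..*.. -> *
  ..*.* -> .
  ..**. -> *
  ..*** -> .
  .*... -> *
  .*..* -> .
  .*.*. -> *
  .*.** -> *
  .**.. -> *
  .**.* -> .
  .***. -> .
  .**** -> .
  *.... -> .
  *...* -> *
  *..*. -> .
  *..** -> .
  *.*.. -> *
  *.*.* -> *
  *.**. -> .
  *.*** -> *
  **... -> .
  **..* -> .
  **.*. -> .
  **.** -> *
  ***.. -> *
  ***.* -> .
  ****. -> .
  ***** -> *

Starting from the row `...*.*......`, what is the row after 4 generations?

.*..***...*.
.*....*.*..*
.**.*..**...
*...*..**.*.

*...*..**.*.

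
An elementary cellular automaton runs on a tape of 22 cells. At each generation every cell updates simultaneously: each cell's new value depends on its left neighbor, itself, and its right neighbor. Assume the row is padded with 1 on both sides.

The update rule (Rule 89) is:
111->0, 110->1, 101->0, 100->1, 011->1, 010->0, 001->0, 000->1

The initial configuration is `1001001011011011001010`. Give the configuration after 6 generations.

1111011011001011010010

1100100011011011100000
0110011011011010111110
0111011011011000100010
0101011011011110011000
0000011011010011011110
1111011011001011010010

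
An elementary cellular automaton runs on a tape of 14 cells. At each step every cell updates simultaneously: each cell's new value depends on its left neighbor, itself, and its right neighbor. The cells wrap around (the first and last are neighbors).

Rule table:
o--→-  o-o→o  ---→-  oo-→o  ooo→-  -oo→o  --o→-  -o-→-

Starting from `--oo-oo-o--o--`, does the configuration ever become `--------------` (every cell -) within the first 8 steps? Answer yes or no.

yes

step 1: --oooooo------
step 2: --o----o------
step 3: --------------
all cells are - at step 3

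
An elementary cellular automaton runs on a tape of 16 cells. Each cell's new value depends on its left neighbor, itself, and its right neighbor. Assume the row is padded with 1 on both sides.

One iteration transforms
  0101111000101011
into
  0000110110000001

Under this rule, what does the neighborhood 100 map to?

1

At position 7 the neighborhood is 100; the next row has 1 there.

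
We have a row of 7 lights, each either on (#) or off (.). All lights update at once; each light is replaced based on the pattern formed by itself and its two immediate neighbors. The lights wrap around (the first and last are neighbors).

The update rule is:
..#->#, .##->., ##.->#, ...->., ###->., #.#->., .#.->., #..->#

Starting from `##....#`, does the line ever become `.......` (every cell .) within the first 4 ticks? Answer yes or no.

.##..#.
#.###.#
#...#..
.#.#.##
tick 4 is .#.#.##, still not uniform .

no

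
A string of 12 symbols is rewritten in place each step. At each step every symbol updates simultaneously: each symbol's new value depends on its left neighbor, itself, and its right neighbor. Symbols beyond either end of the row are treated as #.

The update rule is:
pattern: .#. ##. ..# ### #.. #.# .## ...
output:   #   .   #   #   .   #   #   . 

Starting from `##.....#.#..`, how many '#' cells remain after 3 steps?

#.....####.#
.....####.##
....####.###
count of #: 7

7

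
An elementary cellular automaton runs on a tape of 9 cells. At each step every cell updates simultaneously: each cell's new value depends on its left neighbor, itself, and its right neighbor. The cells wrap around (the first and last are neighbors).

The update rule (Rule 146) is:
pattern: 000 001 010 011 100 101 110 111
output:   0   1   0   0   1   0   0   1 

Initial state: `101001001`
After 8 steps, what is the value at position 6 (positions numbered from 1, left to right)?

000110110
001000001
110100010
000010100
000100010
001010101
110000000
001000001
position 6 holds 0

0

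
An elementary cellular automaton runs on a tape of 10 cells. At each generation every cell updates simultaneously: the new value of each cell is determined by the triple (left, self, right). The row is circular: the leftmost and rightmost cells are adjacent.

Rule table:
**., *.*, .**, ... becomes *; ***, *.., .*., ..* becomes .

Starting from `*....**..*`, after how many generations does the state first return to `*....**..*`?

6

generation 1: *.**.**..*
generation 2: *******..*
generation 3: ......*..*
generation 4: .****.....
generation 5: .*..*.****
generation 6: *....**..*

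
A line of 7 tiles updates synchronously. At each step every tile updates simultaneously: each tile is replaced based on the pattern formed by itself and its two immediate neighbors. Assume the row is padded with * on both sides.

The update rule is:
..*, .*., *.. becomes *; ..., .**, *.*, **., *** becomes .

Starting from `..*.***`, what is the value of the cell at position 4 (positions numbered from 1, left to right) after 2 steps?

*

***....
...*..*
position 4 holds *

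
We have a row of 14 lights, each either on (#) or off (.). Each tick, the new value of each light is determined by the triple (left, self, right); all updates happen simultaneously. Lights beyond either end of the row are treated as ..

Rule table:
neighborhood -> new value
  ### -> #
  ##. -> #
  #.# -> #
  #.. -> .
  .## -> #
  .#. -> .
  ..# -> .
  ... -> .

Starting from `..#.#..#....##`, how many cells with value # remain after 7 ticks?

...#........##
............##
............##  (fixed point — unchanged through tick 7)
count of #: 2

2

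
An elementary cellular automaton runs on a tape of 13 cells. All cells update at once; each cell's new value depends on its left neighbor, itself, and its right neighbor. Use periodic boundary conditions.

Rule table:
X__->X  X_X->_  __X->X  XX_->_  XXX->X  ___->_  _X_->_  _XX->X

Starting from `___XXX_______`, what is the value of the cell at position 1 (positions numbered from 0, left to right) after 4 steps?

X

step 1: __XXX_X______
step 2: _XXX___X_____
step 3: XXX_X_X_X____
step 4: XX_______X__X
position 1 holds X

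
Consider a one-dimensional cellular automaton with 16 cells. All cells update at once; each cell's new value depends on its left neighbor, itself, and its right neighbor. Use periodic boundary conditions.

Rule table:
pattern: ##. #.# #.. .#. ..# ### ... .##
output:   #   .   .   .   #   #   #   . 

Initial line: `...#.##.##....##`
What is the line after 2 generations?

generation 1: .##...#..#.###.#
generation 2: ..#.##..#...##..

..#.##..#...##..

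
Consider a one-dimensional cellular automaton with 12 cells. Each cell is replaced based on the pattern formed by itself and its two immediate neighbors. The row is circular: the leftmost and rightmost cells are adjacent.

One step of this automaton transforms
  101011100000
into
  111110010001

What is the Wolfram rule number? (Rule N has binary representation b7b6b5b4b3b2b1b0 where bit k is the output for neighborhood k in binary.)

position 5: 111 → 0  (bit 7 = 0)
position 6: 110 → 0  (bit 6 = 0)
position 1: 101 → 1  (bit 5 = 1)
position 7: 100 → 1  (bit 4 = 1)
position 4: 011 → 1  (bit 3 = 1)
position 0: 010 → 1  (bit 2 = 1)
position 11: 001 → 1  (bit 1 = 1)
position 8: 000 → 0  (bit 0 = 0)
bits b7..b0 = 00111110 = 62

62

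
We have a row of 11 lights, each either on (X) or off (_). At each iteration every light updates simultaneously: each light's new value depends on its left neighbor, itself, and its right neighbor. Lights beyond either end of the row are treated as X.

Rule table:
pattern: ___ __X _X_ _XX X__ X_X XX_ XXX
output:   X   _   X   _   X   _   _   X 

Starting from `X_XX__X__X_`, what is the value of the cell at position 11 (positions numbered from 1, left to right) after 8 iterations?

_

____X_XX_X_
XXX_X____X_
XX__XXXX_X_
X_X__XX__X_
__XX___X_X_
X___XX_X_X_
_XX____X_X_
___XXX_X_X_
position 11 holds _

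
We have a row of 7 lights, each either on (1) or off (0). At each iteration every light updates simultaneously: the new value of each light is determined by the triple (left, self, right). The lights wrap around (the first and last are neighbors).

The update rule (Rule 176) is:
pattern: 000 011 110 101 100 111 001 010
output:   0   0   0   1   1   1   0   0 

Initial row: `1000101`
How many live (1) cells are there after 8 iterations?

0100010
0010001
1001000
0100100
0010010
0001001
1000100
0100010
count of 1: 2

2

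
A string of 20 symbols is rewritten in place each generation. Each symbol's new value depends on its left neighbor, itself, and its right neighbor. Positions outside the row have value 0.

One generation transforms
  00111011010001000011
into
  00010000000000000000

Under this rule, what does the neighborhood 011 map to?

At position 2 the neighborhood is 011; the next row has 0 there.

0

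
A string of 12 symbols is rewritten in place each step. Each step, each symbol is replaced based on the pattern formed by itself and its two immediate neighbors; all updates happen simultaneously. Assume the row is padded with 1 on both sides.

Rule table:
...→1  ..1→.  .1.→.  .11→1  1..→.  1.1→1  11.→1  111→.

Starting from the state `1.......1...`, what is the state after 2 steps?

111...1.1..1

1.11111...1.
111...1.1..1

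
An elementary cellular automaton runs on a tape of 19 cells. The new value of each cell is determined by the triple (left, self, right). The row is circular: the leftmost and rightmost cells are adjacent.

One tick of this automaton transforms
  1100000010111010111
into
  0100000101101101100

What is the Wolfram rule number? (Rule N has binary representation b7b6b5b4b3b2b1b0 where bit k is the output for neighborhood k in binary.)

position 0: 111 → 0  (bit 7 = 0)
position 1: 110 → 1  (bit 6 = 1)
position 9: 101 → 1  (bit 5 = 1)
position 2: 100 → 0  (bit 4 = 0)
position 10: 011 → 1  (bit 3 = 1)
position 8: 010 → 0  (bit 2 = 0)
position 7: 001 → 1  (bit 1 = 1)
position 3: 000 → 0  (bit 0 = 0)
bits b7..b0 = 01101010 = 106

106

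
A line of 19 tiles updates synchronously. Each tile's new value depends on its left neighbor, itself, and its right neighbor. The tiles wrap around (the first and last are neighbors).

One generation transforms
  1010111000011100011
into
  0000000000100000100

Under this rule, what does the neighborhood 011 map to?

At position 4 the neighborhood is 011; the next row has 0 there.

0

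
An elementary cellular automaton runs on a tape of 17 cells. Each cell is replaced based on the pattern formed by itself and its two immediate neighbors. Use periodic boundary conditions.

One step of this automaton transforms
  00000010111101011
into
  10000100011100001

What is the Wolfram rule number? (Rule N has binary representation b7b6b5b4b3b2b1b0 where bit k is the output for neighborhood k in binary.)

210

position 9: 111 → 1  (bit 7 = 1)
position 11: 110 → 1  (bit 6 = 1)
position 7: 101 → 0  (bit 5 = 0)
position 0: 100 → 1  (bit 4 = 1)
position 8: 011 → 0  (bit 3 = 0)
position 6: 010 → 0  (bit 2 = 0)
position 5: 001 → 1  (bit 1 = 1)
position 1: 000 → 0  (bit 0 = 0)
bits b7..b0 = 11010010 = 210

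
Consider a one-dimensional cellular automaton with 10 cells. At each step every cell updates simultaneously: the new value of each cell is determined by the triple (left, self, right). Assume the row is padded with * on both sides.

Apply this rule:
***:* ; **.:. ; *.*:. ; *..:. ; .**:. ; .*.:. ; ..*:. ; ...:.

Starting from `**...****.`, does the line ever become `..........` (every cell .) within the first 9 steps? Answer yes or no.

*.....**..
..........
all cells are . at step 2

yes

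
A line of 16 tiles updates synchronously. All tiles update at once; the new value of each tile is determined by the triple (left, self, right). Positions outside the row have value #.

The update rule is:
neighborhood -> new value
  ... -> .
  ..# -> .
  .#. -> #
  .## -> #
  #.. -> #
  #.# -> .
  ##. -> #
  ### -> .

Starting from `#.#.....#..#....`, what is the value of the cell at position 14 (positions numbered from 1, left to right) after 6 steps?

step 1: #.##....##.##...
step 2: #.###...##.###..
step 3: #.#.##..##.#.##.
step 4: #.#.###.##.#.##.
step 5: #.#.#.#.##.#.##.
step 6: #.#.#.#.##.#.##.
position 14 holds #

#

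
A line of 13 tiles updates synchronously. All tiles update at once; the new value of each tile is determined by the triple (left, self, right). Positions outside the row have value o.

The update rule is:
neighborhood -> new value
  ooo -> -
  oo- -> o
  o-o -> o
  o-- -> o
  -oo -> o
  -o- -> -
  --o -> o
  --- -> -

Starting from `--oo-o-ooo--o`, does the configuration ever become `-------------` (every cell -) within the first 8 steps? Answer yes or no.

step 1: ooooo-oo-oooo
step 2: ----oooooo---
step 3: o--oo----oo-o
step 4: oooooo--ooooo
step 5: -----oooo----
step 6: o---oo--oo--o
step 7: oo-oooooooooo
step 8: -ooo---------
step 8 is -ooo---------, still not uniform -

no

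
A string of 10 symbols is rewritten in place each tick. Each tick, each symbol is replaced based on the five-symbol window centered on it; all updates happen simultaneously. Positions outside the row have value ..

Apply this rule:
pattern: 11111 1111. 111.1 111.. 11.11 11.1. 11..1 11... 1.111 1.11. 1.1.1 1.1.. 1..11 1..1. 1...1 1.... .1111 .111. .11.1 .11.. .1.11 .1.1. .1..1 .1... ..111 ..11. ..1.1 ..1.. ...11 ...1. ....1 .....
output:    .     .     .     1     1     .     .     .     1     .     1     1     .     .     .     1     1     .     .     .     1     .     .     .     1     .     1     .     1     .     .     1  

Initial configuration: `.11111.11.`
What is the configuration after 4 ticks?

111...1...
1.1.....11
1.1.11.1..
1.11...1.1

1.11...1.1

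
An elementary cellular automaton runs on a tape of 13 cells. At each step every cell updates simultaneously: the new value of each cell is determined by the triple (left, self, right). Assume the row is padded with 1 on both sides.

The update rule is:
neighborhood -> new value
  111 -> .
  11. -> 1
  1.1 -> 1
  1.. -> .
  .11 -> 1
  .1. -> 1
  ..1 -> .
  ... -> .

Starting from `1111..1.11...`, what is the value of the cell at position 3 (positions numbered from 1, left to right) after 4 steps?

step 1: ...1..1111...
step 2: ...1..1..1...
step 3: ...1..1..1...  (fixed point — unchanged through step 4)
position 3 holds .

.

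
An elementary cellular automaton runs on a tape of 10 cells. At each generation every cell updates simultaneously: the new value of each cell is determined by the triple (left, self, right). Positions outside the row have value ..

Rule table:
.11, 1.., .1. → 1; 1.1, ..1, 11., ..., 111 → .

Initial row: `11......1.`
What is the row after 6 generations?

1.1.....11
1.11....1.
1.1.1...11
1.1.11..1.
1.1.1.1.11
1.1.1.1.1.

1.1.1.1.1.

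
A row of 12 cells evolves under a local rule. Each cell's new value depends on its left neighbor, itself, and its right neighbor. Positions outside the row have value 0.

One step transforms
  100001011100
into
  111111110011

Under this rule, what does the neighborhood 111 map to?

At position 8 the neighborhood is 111; the next row has 0 there.

0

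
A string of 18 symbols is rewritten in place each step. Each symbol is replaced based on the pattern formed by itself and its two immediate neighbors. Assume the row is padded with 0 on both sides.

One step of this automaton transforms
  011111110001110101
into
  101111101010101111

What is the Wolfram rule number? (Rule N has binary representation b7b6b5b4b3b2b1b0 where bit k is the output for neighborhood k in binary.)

182

position 2: 111 → 1  (bit 7 = 1)
position 7: 110 → 0  (bit 6 = 0)
position 14: 101 → 1  (bit 5 = 1)
position 8: 100 → 1  (bit 4 = 1)
position 1: 011 → 0  (bit 3 = 0)
position 15: 010 → 1  (bit 2 = 1)
position 0: 001 → 1  (bit 1 = 1)
position 9: 000 → 0  (bit 0 = 0)
bits b7..b0 = 10110110 = 182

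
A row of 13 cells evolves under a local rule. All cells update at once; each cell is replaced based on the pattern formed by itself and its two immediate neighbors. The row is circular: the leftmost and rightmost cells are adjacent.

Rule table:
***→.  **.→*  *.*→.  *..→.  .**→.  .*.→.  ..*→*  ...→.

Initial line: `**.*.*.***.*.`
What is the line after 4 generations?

generation 1: .*.......*...
generation 2: *.......*....
generation 3: .......*....*
generation 4: ......*....*.

......*....*.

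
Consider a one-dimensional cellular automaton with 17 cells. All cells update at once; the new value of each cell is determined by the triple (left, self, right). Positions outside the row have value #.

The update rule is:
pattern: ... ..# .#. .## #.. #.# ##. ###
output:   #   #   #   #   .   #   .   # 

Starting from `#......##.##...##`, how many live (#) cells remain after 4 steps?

step 1: ..######.##..####
step 2: .######.##..#####
step 3: ######.##..######
step 4: #####.##..#######
count of #: 14

14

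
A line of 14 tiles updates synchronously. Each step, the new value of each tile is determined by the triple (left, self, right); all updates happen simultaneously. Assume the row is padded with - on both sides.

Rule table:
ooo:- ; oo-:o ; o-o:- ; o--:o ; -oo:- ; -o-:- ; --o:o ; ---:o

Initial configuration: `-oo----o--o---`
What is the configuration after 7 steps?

oooo-oo-ooo-oo

step 1: o-ooooo-oo-ooo
step 2: ------o--o---o
step 3: oooooo-oo-ooo-
step 4: -----o--o---oo
step 5: ooooo-oo-ooo-o
step 6: ----o--o---o--
step 7: oooo-oo-ooo-oo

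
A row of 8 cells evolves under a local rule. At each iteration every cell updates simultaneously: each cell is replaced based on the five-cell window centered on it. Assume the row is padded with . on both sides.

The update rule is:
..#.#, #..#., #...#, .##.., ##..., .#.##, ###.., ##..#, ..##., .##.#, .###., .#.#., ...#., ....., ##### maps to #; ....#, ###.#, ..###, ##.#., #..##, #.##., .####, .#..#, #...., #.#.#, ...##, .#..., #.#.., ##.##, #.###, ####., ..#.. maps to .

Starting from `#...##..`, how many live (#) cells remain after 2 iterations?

..#.###.
.###.###
count of #: 6

6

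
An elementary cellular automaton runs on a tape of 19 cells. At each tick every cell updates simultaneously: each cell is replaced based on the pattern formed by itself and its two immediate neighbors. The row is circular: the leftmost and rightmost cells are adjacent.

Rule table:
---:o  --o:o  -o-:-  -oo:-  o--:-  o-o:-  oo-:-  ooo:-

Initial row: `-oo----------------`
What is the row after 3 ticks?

o---ooooooooooooooo
--oo---------------
oo---oooooooooooooo

oo---oooooooooooooo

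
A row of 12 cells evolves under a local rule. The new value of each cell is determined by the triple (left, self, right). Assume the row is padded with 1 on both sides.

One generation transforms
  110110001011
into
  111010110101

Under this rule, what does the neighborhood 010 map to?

At position 8 the neighborhood is 010; the next row has 0 there.

0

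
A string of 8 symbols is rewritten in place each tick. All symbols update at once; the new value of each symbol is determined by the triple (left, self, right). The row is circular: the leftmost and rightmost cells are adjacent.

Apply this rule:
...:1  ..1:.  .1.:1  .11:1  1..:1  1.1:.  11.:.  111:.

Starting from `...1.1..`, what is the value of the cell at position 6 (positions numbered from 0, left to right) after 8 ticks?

.

tick 1: 11.1.111
tick 2: ...1.1..  (repeats tick 0; period 2)
tick 8: ...1.1..
position 6 holds .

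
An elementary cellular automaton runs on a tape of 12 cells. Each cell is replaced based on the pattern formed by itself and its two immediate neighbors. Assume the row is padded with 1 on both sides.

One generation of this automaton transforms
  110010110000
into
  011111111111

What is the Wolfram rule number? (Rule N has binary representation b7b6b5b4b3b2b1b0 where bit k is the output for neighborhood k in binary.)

position 0: 111 → 0  (bit 7 = 0)
position 1: 110 → 1  (bit 6 = 1)
position 5: 101 → 1  (bit 5 = 1)
position 2: 100 → 1  (bit 4 = 1)
position 6: 011 → 1  (bit 3 = 1)
position 4: 010 → 1  (bit 2 = 1)
position 3: 001 → 1  (bit 1 = 1)
position 9: 000 → 1  (bit 0 = 1)
bits b7..b0 = 01111111 = 127

127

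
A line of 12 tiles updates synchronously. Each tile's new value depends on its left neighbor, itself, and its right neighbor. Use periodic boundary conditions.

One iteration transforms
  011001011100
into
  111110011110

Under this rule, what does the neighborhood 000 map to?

0

At position 11 the neighborhood is 000; the next row has 0 there.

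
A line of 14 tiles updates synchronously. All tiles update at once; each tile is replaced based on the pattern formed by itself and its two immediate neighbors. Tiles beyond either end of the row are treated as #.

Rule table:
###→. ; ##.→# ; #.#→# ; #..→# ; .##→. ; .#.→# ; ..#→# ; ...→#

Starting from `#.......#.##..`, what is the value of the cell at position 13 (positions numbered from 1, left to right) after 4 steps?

##########.###
.........##...
#########.####
........##....
position 13 holds .

.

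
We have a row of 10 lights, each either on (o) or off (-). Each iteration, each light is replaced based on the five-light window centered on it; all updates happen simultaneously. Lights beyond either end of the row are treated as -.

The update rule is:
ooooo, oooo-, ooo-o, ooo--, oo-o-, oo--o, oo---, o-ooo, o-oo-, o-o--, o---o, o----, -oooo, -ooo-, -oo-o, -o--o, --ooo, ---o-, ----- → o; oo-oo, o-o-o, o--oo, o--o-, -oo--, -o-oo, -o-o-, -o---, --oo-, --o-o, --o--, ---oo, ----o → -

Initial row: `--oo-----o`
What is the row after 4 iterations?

-o--oooooo

iteration 1: ----ooo-o-
iteration 2: oo--ooooo-
iteration 3: --o-oooooo
iteration 4: -o--oooooo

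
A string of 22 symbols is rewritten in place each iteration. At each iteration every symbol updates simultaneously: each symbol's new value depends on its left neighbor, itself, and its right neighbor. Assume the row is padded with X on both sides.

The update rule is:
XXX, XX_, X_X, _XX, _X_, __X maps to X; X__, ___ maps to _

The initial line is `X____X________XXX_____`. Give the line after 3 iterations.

X_XXXX_____XXXXXX__XXX

X___XX_______XXXX____X
X__XXX______XXXXX___XX
X_XXXX_____XXXXXX__XXX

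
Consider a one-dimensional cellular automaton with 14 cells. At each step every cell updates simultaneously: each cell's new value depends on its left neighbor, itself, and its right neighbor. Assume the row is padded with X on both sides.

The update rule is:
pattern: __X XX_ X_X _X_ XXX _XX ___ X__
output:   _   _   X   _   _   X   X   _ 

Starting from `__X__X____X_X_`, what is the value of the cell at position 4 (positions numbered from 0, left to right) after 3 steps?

_

_______XX__X_X
_XXXXX_X____XX
XX____X__XX_X_
position 4 holds _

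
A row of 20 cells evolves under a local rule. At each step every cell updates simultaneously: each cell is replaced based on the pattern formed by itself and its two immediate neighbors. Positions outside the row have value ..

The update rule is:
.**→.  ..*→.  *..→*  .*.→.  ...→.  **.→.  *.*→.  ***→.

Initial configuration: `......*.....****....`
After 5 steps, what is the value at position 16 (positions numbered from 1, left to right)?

.......*........*...
........*........*..
.........*........*.
..........*........*
...........*........
position 16 holds .

.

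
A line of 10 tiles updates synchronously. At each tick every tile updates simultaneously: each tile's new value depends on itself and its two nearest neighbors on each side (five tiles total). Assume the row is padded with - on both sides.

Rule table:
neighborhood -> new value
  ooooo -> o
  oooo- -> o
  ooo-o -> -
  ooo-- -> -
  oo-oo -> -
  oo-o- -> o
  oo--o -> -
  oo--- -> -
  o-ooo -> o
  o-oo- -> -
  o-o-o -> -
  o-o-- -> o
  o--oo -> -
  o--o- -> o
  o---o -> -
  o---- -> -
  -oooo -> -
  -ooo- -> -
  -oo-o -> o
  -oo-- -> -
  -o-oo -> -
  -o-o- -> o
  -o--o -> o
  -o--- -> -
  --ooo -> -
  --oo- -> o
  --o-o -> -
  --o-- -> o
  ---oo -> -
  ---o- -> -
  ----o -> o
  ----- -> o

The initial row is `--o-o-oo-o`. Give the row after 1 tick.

o--o---ooo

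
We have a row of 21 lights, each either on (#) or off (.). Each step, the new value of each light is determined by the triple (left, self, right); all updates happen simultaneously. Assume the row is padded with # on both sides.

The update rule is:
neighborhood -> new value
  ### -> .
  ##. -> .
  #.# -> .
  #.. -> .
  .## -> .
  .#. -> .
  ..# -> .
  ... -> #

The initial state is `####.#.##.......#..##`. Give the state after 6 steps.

.########.......####.

..........#####......
.########.......####.
..........#####......  (repeats step 1; period 2)
step 6: .########.......####.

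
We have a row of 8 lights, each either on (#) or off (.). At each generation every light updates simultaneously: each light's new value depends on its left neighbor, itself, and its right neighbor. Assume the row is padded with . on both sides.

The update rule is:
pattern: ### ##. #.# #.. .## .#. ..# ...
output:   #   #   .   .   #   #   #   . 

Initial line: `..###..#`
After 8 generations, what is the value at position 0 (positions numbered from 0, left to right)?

generation 1: .####.##
generation 2: #####.##
generation 3: #####.##  (fixed point — unchanged through generation 8)
position 0 holds #

#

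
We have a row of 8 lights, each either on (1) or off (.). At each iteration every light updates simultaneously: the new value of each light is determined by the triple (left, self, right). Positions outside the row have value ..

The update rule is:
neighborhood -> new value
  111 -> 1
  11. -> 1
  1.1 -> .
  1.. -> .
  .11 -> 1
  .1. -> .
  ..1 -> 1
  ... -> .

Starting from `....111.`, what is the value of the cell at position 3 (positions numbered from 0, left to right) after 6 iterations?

...1111.
..11111.
.111111.
1111111.
1111111.  (fixed point — unchanged through iteration 6)
position 3 holds 1

1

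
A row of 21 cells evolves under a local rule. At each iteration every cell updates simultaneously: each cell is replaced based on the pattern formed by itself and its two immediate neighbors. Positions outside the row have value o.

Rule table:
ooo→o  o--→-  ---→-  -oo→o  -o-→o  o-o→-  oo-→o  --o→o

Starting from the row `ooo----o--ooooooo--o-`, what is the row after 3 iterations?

ooo---oo-oooooooo-oo-
ooo--ooo-oooooooo-oo-
ooo-oooo-oooooooo-oo-

ooo-oooo-oooooooo-oo-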